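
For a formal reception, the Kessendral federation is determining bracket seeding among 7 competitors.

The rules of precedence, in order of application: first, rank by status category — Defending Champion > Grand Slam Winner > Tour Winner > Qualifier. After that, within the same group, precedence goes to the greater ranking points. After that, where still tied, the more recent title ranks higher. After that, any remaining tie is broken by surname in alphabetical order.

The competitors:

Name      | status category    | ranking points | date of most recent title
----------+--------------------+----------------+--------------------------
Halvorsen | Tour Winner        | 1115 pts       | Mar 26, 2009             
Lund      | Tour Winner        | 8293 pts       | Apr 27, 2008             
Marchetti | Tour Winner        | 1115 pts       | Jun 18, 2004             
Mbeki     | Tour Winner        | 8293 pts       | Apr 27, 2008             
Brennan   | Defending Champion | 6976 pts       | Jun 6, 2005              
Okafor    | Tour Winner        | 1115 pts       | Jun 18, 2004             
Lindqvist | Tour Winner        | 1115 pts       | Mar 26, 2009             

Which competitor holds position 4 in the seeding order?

By status category: Brennan (Defending Champion); then Lund, Mbeki, Halvorsen, Lindqvist, Marchetti and Okafor (Tour Winner).
Among Lund, Mbeki, Halvorsen, Lindqvist, Marchetti and Okafor, by ranking points (higher first): Lund and Mbeki (8293 pts) before Halvorsen, Lindqvist, Marchetti and Okafor (1115 pts).
Lund and Mbeki both have date of most recent title Apr 27, 2008, so the next rule applies.
Among Lund and Mbeki, alphabetically by surname: Lund before Mbeki.
Among Halvorsen, Lindqvist, Marchetti and Okafor, by date of most recent title (later first): Halvorsen and Lindqvist (Mar 26, 2009) before Marchetti and Okafor (Jun 18, 2004).
Among Halvorsen and Lindqvist, alphabetically by surname: Halvorsen before Lindqvist.
Among Marchetti and Okafor, alphabetically by surname: Marchetti before Okafor.
Order: Brennan, Lund, Mbeki, Halvorsen, Lindqvist, Marchetti, Okafor.

Halvorsen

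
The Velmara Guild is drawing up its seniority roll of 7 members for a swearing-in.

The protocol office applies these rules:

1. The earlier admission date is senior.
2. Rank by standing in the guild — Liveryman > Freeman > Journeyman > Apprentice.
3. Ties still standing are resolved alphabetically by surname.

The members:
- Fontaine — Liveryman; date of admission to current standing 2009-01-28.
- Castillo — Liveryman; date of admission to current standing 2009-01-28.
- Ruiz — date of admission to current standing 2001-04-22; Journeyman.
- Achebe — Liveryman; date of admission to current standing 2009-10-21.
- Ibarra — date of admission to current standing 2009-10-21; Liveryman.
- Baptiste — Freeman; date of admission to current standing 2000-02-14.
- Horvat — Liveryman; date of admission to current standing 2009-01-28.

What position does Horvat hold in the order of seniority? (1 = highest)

By date of admission to current standing (earlier first): Baptiste (2000-02-14); then Ruiz (2001-04-22); then Castillo, Fontaine and Horvat (each 2009-01-28); then Achebe and Ibarra (both 2009-10-21).
Castillo, Fontaine and Horvat are each Liveryman, so the next rule applies.
Among Castillo, Fontaine and Horvat, alphabetically by surname: Castillo before Fontaine before Horvat.
Achebe and Ibarra are each Liveryman, so the next rule applies.
Among Achebe and Ibarra, alphabetically by surname: Achebe before Ibarra.
Order: Baptiste, Ruiz, Castillo, Fontaine, Horvat, Achebe, Ibarra. So position 5.

5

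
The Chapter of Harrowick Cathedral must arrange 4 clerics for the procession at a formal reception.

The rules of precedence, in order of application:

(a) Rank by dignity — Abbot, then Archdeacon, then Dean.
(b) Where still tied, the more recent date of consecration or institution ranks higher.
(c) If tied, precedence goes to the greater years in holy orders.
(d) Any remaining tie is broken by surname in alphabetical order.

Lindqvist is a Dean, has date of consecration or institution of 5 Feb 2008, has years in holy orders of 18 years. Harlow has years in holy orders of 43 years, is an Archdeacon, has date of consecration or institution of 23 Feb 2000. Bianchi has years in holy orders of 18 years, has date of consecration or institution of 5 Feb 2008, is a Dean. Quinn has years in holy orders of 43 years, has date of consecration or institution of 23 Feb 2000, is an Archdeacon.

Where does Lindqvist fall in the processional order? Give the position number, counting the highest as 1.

By dignity: Harlow and Quinn (Archdeacon); then Bianchi and Lindqvist (Dean).
Harlow and Quinn both have date of consecration or institution 23 Feb 2000, so the next rule applies.
Harlow and Quinn both have years in holy orders 43 years, so the next rule applies.
Among Harlow and Quinn, alphabetically by surname: Harlow before Quinn.
Bianchi and Lindqvist both have date of consecration or institution 5 Feb 2008, so the next rule applies.
Bianchi and Lindqvist both have years in holy orders 18 years, so the next rule applies.
Among Bianchi and Lindqvist, alphabetically by surname: Bianchi before Lindqvist.
Order: Harlow, Quinn, Bianchi, Lindqvist. So position 4.

4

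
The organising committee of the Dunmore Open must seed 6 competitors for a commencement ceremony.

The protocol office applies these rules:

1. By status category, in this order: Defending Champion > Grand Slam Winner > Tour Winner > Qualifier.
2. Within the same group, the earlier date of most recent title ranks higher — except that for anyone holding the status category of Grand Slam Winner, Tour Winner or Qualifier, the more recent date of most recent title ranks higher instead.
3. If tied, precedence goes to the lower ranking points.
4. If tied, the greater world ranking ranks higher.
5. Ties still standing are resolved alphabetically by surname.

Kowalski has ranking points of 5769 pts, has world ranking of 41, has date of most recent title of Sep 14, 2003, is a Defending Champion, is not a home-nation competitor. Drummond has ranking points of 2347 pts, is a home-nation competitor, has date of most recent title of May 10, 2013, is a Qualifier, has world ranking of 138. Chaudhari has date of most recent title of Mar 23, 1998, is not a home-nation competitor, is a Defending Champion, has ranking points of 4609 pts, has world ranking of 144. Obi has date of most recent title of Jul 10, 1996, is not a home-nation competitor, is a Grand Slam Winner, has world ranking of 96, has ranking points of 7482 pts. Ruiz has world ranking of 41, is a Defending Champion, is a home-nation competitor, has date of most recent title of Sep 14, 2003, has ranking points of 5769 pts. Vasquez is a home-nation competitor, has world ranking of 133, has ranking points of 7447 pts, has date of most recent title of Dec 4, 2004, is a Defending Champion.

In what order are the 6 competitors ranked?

By status category: Chaudhari, Kowalski, Ruiz and Vasquez (Defending Champion); then Obi (Grand Slam Winner); then Drummond (Qualifier).
Among Chaudhari, Kowalski, Ruiz and Vasquez, by date of most recent title (earlier first): Chaudhari (Mar 23, 1998) before Kowalski and Ruiz (Sep 14, 2003) before Vasquez (Dec 4, 2004).
Kowalski and Ruiz both have ranking points 5769 pts, so the next rule applies.
Kowalski and Ruiz both have world ranking 41, so the next rule applies.
Among Kowalski and Ruiz, alphabetically by surname: Kowalski before Ruiz.
Full order: Chaudhari, Kowalski, Ruiz, Vasquez, Obi, Drummond.

Chaudhari, Kowalski, Ruiz, Vasquez, Obi, Drummond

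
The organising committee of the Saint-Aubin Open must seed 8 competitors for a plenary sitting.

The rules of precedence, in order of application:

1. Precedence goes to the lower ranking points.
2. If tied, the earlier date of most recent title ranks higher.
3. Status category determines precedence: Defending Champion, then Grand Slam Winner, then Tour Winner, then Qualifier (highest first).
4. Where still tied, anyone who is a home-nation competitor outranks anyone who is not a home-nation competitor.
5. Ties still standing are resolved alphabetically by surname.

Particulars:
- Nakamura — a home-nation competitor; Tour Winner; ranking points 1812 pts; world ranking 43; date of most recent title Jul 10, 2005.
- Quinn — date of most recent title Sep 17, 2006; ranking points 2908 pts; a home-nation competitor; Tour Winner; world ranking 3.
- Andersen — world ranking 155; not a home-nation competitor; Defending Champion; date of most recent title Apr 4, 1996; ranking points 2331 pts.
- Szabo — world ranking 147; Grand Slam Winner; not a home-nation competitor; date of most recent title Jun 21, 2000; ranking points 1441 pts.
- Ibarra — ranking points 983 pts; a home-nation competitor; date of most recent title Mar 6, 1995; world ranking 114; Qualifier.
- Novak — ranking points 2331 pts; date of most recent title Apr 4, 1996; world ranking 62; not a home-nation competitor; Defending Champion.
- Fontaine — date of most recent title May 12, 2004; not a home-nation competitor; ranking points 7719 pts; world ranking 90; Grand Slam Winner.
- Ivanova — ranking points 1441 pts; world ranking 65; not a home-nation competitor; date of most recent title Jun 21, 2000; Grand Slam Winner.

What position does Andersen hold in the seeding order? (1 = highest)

By ranking points (lower first): Ibarra (983 pts); then Ivanova and Szabo (both 1441 pts); then Nakamura (1812 pts); then Andersen and Novak (both 2331 pts); then Quinn (2908 pts); then Fontaine (7719 pts).
Ivanova and Szabo both have date of most recent title Jun 21, 2000, so the next rule applies.
Ivanova and Szabo are each Grand Slam Winner, so the next rule applies.
Ivanova and Szabo are each not a home-nation competitor, so the next rule applies.
Among Ivanova and Szabo, alphabetically by surname: Ivanova before Szabo.
Andersen and Novak both have date of most recent title Apr 4, 1996, so the next rule applies.
Andersen and Novak are each Defending Champion, so the next rule applies.
Andersen and Novak are each not a home-nation competitor, so the next rule applies.
Among Andersen and Novak, alphabetically by surname: Andersen before Novak.
Order: Ibarra, Ivanova, Szabo, Nakamura, Andersen, Novak, Quinn, Fontaine. So position 5.

5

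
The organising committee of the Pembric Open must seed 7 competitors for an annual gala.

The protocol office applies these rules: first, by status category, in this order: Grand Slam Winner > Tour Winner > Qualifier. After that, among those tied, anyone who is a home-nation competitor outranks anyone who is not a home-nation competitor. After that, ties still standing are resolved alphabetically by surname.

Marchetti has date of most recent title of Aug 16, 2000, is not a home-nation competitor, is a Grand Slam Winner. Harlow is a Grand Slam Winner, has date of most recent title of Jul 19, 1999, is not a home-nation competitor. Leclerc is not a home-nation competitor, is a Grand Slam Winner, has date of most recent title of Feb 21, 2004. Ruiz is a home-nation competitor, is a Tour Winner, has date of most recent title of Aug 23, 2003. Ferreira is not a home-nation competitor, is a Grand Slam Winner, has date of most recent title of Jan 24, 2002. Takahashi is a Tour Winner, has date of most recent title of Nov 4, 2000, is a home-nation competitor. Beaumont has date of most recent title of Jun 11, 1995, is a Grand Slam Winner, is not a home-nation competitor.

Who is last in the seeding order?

By status category: Beaumont, Ferreira, Harlow, Leclerc and Marchetti (Grand Slam Winner); then Ruiz and Takahashi (Tour Winner).
Beaumont, Ferreira, Harlow, Leclerc and Marchetti are each not a home-nation competitor, so the next rule applies.
Among Beaumont, Ferreira, Harlow, Leclerc and Marchetti, alphabetically by surname: Beaumont before Ferreira before Harlow before Leclerc before Marchetti.
Ruiz and Takahashi are each a home-nation competitor, so the next rule applies.
Among Ruiz and Takahashi, alphabetically by surname: Ruiz before Takahashi.
Order: Beaumont, Ferreira, Harlow, Leclerc, Marchetti, Ruiz, Takahashi.

Takahashi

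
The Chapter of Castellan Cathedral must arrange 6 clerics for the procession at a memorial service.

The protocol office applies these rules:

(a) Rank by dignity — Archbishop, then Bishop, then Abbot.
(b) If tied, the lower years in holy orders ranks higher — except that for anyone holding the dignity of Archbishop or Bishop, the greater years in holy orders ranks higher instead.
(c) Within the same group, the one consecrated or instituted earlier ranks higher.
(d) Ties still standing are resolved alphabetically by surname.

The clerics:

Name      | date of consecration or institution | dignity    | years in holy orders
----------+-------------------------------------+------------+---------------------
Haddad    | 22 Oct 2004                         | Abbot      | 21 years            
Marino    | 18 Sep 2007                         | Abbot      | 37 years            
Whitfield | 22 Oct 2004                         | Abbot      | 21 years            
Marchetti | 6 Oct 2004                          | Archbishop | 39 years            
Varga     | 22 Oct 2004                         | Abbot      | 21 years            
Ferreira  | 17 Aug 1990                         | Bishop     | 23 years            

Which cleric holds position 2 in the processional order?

By dignity: Marchetti (Archbishop); then Ferreira (Bishop); then Haddad, Varga, Whitfield and Marino (Abbot).
Among Haddad, Varga, Whitfield and Marino, by years in holy orders (lower first): Haddad, Varga and Whitfield (21 years) before Marino (37 years).
Haddad, Varga and Whitfield all have date of consecration or institution 22 Oct 2004, so the next rule applies.
Among Haddad, Varga and Whitfield, alphabetically by surname: Haddad before Varga before Whitfield.
Order: Marchetti, Ferreira, Haddad, Varga, Whitfield, Marino.

Ferreira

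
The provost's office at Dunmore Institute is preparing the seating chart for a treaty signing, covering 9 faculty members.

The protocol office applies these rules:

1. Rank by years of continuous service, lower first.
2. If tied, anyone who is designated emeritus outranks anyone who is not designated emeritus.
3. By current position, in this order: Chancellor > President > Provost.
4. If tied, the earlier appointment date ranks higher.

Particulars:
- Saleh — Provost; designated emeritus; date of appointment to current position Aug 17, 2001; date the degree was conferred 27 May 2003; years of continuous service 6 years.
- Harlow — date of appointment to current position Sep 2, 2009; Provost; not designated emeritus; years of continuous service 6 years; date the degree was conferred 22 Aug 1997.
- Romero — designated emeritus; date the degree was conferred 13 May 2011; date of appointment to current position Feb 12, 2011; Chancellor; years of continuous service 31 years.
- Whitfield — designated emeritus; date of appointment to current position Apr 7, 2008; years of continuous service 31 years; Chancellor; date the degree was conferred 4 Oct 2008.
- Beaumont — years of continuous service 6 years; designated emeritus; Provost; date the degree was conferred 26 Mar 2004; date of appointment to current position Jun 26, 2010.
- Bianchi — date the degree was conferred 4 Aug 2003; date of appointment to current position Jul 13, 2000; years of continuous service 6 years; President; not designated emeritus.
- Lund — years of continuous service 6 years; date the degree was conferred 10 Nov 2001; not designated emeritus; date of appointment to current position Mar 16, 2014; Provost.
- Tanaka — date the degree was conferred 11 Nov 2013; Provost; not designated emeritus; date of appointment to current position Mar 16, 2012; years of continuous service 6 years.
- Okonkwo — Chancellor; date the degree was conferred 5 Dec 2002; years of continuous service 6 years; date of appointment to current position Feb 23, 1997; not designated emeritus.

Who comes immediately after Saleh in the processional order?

By years of continuous service (lower first): Saleh, Beaumont, Okonkwo, Bianchi, Harlow, Tanaka and Lund (each 6 years); then Whitfield and Romero (both 31 years).
Among Saleh, Beaumont, Okonkwo, Bianchi, Harlow, Tanaka and Lund, designated emeritus before not designated emeritus: Saleh and Beaumont (designated emeritus) before Okonkwo, Bianchi, Harlow, Tanaka and Lund (not designated emeritus).
Saleh and Beaumont are each Provost, so the next rule applies.
Among Saleh and Beaumont, by date of appointment to current position (earlier first): Saleh (Aug 17, 2001) before Beaumont (Jun 26, 2010).
Among Okonkwo, Bianchi, Harlow, Tanaka and Lund, by current position: Okonkwo (Chancellor) before Bianchi (President) before Harlow, Tanaka and Lund (Provost).
Among Harlow, Tanaka and Lund, by date of appointment to current position (earlier first): Harlow (Sep 2, 2009) before Tanaka (Mar 16, 2012) before Lund (Mar 16, 2014).
Whitfield and Romero are each designated emeritus, so the next rule applies.
Whitfield and Romero are each Chancellor, so the next rule applies.
Among Whitfield and Romero, by date of appointment to current position (earlier first): Whitfield (Apr 7, 2008) before Romero (Feb 12, 2011).
Order: Saleh, Beaumont, Okonkwo, Bianchi, Harlow, Tanaka, Lund, Whitfield, Romero.

Beaumont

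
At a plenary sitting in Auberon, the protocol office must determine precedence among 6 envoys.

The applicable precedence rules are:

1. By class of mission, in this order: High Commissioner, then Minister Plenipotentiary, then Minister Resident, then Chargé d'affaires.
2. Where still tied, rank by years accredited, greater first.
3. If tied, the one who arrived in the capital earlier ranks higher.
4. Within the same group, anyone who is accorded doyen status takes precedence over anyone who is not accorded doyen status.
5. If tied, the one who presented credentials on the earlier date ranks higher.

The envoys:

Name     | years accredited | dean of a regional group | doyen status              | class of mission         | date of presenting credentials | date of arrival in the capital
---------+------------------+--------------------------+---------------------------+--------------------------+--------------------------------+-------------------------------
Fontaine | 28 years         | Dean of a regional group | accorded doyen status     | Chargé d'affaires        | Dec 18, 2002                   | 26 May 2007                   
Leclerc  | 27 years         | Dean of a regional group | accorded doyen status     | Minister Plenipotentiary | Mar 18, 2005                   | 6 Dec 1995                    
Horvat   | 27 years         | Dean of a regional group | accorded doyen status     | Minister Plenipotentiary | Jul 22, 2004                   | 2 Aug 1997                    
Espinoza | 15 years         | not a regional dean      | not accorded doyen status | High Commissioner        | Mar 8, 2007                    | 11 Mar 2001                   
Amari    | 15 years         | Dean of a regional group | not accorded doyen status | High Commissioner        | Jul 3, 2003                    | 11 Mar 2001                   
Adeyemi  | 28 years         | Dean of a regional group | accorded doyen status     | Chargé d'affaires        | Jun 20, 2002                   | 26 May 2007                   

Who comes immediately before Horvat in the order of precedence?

Leclerc

By class of mission: Amari and Espinoza (High Commissioner); then Leclerc and Horvat (Minister Plenipotentiary); then Adeyemi and Fontaine (Chargé d'affaires).
Amari and Espinoza both have years accredited 15 years, so the next rule applies.
Amari and Espinoza both have date of arrival in the capital 11 Mar 2001, so the next rule applies.
Amari and Espinoza are each not accorded doyen status, so the next rule applies.
Among Amari and Espinoza, by date of presenting credentials (earlier first): Amari (Jul 3, 2003) before Espinoza (Mar 8, 2007).
Leclerc and Horvat both have years accredited 27 years, so the next rule applies.
Among Leclerc and Horvat, by date of arrival in the capital (earlier first): Leclerc (6 Dec 1995) before Horvat (2 Aug 1997).
Adeyemi and Fontaine both have years accredited 28 years, so the next rule applies.
Adeyemi and Fontaine both have date of arrival in the capital 26 May 2007, so the next rule applies.
Adeyemi and Fontaine are each accorded doyen status, so the next rule applies.
Among Adeyemi and Fontaine, by date of presenting credentials (earlier first): Adeyemi (Jun 20, 2002) before Fontaine (Dec 18, 2002).
Order: Amari, Espinoza, Leclerc, Horvat, Adeyemi, Fontaine.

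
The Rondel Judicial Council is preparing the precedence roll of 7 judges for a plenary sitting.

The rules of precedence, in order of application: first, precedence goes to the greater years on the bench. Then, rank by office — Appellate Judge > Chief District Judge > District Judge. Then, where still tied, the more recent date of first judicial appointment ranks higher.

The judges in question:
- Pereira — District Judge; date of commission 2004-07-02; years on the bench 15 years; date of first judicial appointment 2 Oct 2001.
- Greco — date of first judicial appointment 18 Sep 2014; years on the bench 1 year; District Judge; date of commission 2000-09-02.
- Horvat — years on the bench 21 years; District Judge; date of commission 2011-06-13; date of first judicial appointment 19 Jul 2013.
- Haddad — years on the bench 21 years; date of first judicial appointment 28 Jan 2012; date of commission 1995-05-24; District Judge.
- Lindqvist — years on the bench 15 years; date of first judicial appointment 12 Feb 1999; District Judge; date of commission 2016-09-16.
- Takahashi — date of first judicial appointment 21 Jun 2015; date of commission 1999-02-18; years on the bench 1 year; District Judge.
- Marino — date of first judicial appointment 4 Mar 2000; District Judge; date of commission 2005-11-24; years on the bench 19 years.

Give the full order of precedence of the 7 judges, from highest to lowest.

Horvat, Haddad, Marino, Pereira, Lindqvist, Takahashi, Greco

By years on the bench (higher first): Horvat and Haddad (both 21 years); then Marino (19 years); then Pereira and Lindqvist (both 15 years); then Takahashi and Greco (both 1 year).
Horvat and Haddad are each District Judge, so the next rule applies.
Among Horvat and Haddad, by date of first judicial appointment (later first): Horvat (19 Jul 2013) before Haddad (28 Jan 2012).
Pereira and Lindqvist are each District Judge, so the next rule applies.
Among Pereira and Lindqvist, by date of first judicial appointment (later first): Pereira (2 Oct 2001) before Lindqvist (12 Feb 1999).
Takahashi and Greco are each District Judge, so the next rule applies.
Among Takahashi and Greco, by date of first judicial appointment (later first): Takahashi (21 Jun 2015) before Greco (18 Sep 2014).
Full order: Horvat, Haddad, Marino, Pereira, Lindqvist, Takahashi, Greco.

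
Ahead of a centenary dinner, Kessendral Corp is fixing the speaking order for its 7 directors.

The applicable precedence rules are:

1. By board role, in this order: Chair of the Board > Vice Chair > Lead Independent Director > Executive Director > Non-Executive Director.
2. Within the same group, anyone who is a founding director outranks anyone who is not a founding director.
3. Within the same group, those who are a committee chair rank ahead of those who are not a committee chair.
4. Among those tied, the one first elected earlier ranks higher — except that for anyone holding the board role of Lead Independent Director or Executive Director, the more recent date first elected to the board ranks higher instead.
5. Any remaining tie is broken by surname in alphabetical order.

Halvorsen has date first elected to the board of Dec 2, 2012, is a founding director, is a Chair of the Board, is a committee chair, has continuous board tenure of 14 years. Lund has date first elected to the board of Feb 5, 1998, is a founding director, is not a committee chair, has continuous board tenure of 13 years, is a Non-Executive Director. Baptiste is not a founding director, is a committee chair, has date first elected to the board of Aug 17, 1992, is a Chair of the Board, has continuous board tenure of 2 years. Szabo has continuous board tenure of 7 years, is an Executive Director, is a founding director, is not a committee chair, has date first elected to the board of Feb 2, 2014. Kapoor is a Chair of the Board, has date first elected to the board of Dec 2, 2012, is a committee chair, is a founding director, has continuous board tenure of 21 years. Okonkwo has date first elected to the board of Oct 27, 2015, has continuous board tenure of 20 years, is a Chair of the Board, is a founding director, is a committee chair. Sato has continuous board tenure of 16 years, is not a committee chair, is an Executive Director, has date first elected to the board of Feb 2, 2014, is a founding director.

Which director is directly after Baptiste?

Sato

By board role: Halvorsen, Kapoor, Okonkwo and Baptiste (Chair of the Board); then Sato and Szabo (Executive Director); then Lund (Non-Executive Director).
Among Halvorsen, Kapoor, Okonkwo and Baptiste, a founding director before not a founding director: Halvorsen, Kapoor and Okonkwo (a founding director) before Baptiste (not a founding director).
Halvorsen, Kapoor and Okonkwo are each a committee chair, so the next rule applies.
Among Halvorsen, Kapoor and Okonkwo, by date first elected to the board (earlier first): Halvorsen and Kapoor (Dec 2, 2012) before Okonkwo (Oct 27, 2015).
Among Halvorsen and Kapoor, alphabetically by surname: Halvorsen before Kapoor.
Sato and Szabo are each a founding director, so the next rule applies.
Sato and Szabo are each not a committee chair, so the next rule applies.
Sato and Szabo both have date first elected to the board Feb 2, 2014, so the next rule applies.
Among Sato and Szabo, alphabetically by surname: Sato before Szabo.
Order: Halvorsen, Kapoor, Okonkwo, Baptiste, Sato, Szabo, Lund.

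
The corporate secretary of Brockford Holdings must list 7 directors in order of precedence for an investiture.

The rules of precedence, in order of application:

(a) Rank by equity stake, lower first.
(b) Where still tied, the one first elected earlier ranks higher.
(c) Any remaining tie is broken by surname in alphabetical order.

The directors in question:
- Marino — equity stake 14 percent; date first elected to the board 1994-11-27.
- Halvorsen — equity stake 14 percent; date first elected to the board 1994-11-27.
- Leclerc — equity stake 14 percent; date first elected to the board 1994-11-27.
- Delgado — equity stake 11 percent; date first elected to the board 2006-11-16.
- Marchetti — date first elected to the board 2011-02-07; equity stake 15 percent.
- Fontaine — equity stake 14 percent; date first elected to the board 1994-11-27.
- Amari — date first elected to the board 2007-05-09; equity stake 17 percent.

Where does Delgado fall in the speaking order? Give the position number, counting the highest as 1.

1

By equity stake (lower first): Delgado (11 percent); then Fontaine, Halvorsen, Leclerc and Marino (each 14 percent); then Marchetti (15 percent); then Amari (17 percent).
Fontaine, Halvorsen, Leclerc and Marino all have date first elected to the board 1994-11-27, so the next rule applies.
Among Fontaine, Halvorsen, Leclerc and Marino, alphabetically by surname: Fontaine before Halvorsen before Leclerc before Marino.
Order: Delgado, Fontaine, Halvorsen, Leclerc, Marino, Marchetti, Amari. So position 1.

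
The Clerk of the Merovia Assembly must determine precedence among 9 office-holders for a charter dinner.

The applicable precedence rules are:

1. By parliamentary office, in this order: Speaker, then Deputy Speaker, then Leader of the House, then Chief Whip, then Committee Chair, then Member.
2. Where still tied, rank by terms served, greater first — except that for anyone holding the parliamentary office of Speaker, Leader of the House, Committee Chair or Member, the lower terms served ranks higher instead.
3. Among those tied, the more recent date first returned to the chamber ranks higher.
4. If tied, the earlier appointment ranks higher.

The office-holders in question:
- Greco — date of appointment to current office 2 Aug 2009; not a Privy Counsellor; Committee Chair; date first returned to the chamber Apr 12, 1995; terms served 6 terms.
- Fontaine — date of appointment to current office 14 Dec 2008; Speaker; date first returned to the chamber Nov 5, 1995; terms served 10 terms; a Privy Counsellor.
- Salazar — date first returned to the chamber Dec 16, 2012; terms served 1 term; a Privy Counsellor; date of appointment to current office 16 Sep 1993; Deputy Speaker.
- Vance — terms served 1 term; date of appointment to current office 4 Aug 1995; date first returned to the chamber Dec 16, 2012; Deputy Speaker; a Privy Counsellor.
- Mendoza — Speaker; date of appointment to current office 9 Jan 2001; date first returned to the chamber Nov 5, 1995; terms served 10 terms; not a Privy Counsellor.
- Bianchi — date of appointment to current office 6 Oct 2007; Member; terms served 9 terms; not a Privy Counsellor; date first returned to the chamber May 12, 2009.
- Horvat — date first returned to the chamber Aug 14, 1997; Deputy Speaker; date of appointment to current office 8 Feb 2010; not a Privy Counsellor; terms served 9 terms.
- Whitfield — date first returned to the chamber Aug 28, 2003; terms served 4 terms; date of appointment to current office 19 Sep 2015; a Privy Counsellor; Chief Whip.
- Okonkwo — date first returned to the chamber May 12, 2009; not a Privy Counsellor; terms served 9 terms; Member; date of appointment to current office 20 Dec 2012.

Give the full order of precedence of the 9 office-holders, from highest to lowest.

Mendoza, Fontaine, Horvat, Salazar, Vance, Whitfield, Greco, Bianchi, Okonkwo

By parliamentary office: Mendoza and Fontaine (Speaker); then Horvat, Salazar and Vance (Deputy Speaker); then Whitfield (Chief Whip); then Greco (Committee Chair); then Bianchi and Okonkwo (Member).
Mendoza and Fontaine both have terms served 10 terms, so the next rule applies.
Mendoza and Fontaine both have date first returned to the chamber Nov 5, 1995, so the next rule applies.
Among Mendoza and Fontaine, by date of appointment to current office (earlier first): Mendoza (9 Jan 2001) before Fontaine (14 Dec 2008).
Among Horvat, Salazar and Vance, by terms served (higher first): Horvat (9 terms) before Salazar and Vance (1 term).
Salazar and Vance both have date first returned to the chamber Dec 16, 2012, so the next rule applies.
Among Salazar and Vance, by date of appointment to current office (earlier first): Salazar (16 Sep 1993) before Vance (4 Aug 1995).
Bianchi and Okonkwo both have terms served 9 terms, so the next rule applies.
Bianchi and Okonkwo both have date first returned to the chamber May 12, 2009, so the next rule applies.
Among Bianchi and Okonkwo, by date of appointment to current office (earlier first): Bianchi (6 Oct 2007) before Okonkwo (20 Dec 2012).
Full order: Mendoza, Fontaine, Horvat, Salazar, Vance, Whitfield, Greco, Bianchi, Okonkwo.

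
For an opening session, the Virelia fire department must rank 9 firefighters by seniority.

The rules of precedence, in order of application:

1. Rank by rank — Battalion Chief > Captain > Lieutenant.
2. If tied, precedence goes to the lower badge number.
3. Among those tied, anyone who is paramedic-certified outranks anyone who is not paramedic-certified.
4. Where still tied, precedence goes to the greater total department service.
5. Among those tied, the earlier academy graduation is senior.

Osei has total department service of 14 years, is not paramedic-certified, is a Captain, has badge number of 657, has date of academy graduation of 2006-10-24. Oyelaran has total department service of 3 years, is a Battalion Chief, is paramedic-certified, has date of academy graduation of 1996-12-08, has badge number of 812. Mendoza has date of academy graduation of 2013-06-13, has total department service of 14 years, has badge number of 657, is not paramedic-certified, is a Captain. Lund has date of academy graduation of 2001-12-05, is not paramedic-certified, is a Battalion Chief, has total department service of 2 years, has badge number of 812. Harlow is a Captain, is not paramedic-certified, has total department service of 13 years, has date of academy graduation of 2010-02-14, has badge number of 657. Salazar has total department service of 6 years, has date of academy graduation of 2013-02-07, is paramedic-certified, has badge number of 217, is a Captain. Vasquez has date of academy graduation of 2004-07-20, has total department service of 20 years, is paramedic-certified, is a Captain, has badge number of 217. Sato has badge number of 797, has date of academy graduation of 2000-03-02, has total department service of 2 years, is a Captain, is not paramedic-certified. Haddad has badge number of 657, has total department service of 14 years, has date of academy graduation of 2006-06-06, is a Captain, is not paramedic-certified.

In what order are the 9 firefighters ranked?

Oyelaran, Lund, Vasquez, Salazar, Haddad, Osei, Mendoza, Harlow, Sato

By rank: Oyelaran and Lund (Battalion Chief); then Vasquez, Salazar, Haddad, Osei, Mendoza, Harlow and Sato (Captain).
Oyelaran and Lund both have badge number 812, so the next rule applies.
Among Oyelaran and Lund, paramedic-certified before not paramedic-certified: Oyelaran (paramedic-certified) before Lund (not paramedic-certified).
Among Vasquez, Salazar, Haddad, Osei, Mendoza, Harlow and Sato, by badge number (lower first): Vasquez and Salazar (217) before Haddad, Osei, Mendoza and Harlow (657) before Sato (797).
Vasquez and Salazar are each paramedic-certified, so the next rule applies.
Among Vasquez and Salazar, by total department service (higher first): Vasquez (20 years) before Salazar (6 years).
Haddad, Osei, Mendoza and Harlow are each not paramedic-certified, so the next rule applies.
Among Haddad, Osei, Mendoza and Harlow, by total department service (higher first): Haddad, Osei and Mendoza (14 years) before Harlow (13 years).
Among Haddad, Osei and Mendoza, by date of academy graduation (earlier first): Haddad (2006-06-06) before Osei (2006-10-24) before Mendoza (2013-06-13).
Full order: Oyelaran, Lund, Vasquez, Salazar, Haddad, Osei, Mendoza, Harlow, Sato.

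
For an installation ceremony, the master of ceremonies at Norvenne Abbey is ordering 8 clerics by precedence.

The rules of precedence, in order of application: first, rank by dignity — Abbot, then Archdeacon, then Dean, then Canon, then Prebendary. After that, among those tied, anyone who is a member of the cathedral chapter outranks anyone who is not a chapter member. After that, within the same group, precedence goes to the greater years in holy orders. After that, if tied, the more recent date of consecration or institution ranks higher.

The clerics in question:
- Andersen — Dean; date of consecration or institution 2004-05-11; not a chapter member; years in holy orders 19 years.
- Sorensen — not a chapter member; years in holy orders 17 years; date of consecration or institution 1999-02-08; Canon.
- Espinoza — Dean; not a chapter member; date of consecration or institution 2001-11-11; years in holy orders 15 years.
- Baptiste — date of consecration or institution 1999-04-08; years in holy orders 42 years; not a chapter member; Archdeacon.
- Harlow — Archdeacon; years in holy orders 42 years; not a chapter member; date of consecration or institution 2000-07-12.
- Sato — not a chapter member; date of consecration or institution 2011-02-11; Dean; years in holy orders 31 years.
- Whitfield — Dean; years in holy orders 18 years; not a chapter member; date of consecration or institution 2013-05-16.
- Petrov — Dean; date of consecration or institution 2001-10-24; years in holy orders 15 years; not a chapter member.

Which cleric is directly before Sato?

Baptiste

By dignity: Harlow and Baptiste (Archdeacon); then Sato, Andersen, Whitfield, Espinoza and Petrov (Dean); then Sorensen (Canon).
Harlow and Baptiste are each not a chapter member, so the next rule applies.
Harlow and Baptiste both have years in holy orders 42 years, so the next rule applies.
Among Harlow and Baptiste, by date of consecration or institution (later first): Harlow (2000-07-12) before Baptiste (1999-04-08).
Sato, Andersen, Whitfield, Espinoza and Petrov are each not a chapter member, so the next rule applies.
Among Sato, Andersen, Whitfield, Espinoza and Petrov, by years in holy orders (higher first): Sato (31 years) before Andersen (19 years) before Whitfield (18 years) before Espinoza and Petrov (15 years).
Among Espinoza and Petrov, by date of consecration or institution (later first): Espinoza (2001-11-11) before Petrov (2001-10-24).
Order: Harlow, Baptiste, Sato, Andersen, Whitfield, Espinoza, Petrov, Sorensen.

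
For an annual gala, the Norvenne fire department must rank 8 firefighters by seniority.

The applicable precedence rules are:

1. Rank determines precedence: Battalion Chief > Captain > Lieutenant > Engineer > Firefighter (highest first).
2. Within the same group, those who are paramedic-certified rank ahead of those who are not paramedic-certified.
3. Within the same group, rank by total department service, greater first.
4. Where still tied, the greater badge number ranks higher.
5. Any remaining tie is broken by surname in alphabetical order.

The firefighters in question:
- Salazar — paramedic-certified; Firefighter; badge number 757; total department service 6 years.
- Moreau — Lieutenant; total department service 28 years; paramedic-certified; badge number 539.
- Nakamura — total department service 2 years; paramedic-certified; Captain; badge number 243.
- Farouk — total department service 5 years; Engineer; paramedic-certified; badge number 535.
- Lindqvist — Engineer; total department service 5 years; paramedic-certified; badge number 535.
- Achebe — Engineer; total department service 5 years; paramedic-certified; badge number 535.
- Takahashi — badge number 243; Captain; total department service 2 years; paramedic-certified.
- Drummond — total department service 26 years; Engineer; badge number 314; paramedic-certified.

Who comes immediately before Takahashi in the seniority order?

Nakamura

By rank: Nakamura and Takahashi (Captain); then Moreau (Lieutenant); then Drummond, Achebe, Farouk and Lindqvist (Engineer); then Salazar (Firefighter).
Nakamura and Takahashi are each paramedic-certified, so the next rule applies.
Nakamura and Takahashi both have total department service 2 years, so the next rule applies.
Nakamura and Takahashi both have badge number 243, so the next rule applies.
Among Nakamura and Takahashi, alphabetically by surname: Nakamura before Takahashi.
Drummond, Achebe, Farouk and Lindqvist are each paramedic-certified, so the next rule applies.
Among Drummond, Achebe, Farouk and Lindqvist, by total department service (higher first): Drummond (26 years) before Achebe, Farouk and Lindqvist (5 years).
Achebe, Farouk and Lindqvist all have badge number 535, so the next rule applies.
Among Achebe, Farouk and Lindqvist, alphabetically by surname: Achebe before Farouk before Lindqvist.
Order: Nakamura, Takahashi, Moreau, Drummond, Achebe, Farouk, Lindqvist, Salazar.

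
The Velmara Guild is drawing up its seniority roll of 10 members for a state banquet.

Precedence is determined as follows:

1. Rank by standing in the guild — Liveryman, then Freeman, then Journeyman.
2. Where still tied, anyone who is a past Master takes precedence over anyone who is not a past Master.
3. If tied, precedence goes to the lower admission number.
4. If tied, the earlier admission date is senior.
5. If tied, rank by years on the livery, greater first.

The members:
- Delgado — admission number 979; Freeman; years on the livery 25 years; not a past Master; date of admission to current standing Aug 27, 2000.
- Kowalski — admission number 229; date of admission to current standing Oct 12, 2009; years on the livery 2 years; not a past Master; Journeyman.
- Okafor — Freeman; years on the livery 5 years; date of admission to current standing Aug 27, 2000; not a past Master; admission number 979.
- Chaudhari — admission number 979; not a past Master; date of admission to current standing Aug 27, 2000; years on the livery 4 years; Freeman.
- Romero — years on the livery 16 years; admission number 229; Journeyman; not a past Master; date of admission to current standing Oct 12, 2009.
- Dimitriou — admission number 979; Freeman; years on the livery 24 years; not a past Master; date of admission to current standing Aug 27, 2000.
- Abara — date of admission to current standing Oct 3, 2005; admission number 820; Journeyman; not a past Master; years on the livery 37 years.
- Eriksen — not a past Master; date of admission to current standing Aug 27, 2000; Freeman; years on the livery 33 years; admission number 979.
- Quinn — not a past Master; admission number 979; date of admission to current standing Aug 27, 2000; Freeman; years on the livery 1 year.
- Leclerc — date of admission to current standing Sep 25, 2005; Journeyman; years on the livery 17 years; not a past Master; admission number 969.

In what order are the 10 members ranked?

By standing in the guild: Eriksen, Delgado, Dimitriou, Okafor, Chaudhari and Quinn (Freeman); then Romero, Kowalski, Abara and Leclerc (Journeyman).
Eriksen, Delgado, Dimitriou, Okafor, Chaudhari and Quinn are each not a past Master, so the next rule applies.
Eriksen, Delgado, Dimitriou, Okafor, Chaudhari and Quinn all have admission number 979, so the next rule applies.
Eriksen, Delgado, Dimitriou, Okafor, Chaudhari and Quinn all have date of admission to current standing Aug 27, 2000, so the next rule applies.
Among Eriksen, Delgado, Dimitriou, Okafor, Chaudhari and Quinn, by years on the livery (higher first): Eriksen (33 years) before Delgado (25 years) before Dimitriou (24 years) before Okafor (5 years) before Chaudhari (4 years) before Quinn (1 year).
Romero, Kowalski, Abara and Leclerc are each not a past Master, so the next rule applies.
Among Romero, Kowalski, Abara and Leclerc, by admission number (lower first): Romero and Kowalski (229) before Abara (820) before Leclerc (969).
Romero and Kowalski both have date of admission to current standing Oct 12, 2009, so the next rule applies.
Among Romero and Kowalski, by years on the livery (higher first): Romero (16 years) before Kowalski (2 years).
Full order: Eriksen, Delgado, Dimitriou, Okafor, Chaudhari, Quinn, Romero, Kowalski, Abara, Leclerc.

Eriksen, Delgado, Dimitriou, Okafor, Chaudhari, Quinn, Romero, Kowalski, Abara, Leclerc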